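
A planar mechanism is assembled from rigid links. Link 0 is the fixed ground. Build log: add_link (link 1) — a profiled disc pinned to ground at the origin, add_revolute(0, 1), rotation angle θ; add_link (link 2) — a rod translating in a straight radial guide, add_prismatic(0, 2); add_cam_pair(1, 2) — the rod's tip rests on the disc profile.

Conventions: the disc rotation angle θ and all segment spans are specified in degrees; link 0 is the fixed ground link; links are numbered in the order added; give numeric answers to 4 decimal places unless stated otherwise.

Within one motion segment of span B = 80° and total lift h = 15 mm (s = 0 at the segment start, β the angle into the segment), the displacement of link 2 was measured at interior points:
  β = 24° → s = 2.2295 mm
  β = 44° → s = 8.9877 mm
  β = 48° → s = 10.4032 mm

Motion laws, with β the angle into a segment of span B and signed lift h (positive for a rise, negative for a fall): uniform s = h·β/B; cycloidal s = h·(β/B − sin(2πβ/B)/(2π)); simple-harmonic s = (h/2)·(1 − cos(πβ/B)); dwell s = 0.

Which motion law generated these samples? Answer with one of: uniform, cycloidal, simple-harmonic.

candidates at β/B = r: uniform s = h·r (linear in β); cycloidal s = h·(r − sin(2πr)/(2π)); simple-harmonic s = (h/2)(1 − cos(πr))
β=24°: printed 2.2295 | uniform 4.5000, cycloidal 2.2295, simple-harmonic 3.0916
β=44°: printed 8.9877 | uniform 8.2500, cycloidal 8.9877, simple-harmonic 8.6733
β=48°: printed 10.4032 | uniform 9.0000, cycloidal 10.4032, simple-harmonic 9.8176
only one law matches every sample → cycloidal

cycloidal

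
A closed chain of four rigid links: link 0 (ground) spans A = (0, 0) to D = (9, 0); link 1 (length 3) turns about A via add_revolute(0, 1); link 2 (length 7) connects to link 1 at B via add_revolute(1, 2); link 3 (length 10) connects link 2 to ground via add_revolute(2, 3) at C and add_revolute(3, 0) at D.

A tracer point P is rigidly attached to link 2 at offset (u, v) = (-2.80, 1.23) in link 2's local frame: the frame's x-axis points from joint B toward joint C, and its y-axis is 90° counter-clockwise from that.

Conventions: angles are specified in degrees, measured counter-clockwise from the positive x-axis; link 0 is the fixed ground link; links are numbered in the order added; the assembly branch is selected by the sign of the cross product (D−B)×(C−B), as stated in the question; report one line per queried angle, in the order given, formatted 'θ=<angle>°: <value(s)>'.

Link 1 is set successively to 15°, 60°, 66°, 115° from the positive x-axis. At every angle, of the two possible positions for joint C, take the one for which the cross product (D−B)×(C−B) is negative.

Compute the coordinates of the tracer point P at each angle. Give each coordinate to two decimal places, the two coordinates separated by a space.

A=(0,0), D=(9.00,0)
θ=15°: B = A + 3.00·(cos15°, sin15°) = (2.8978, 0.7765)
θ=15°: |BD| = 6.1514
θ=15°: circle(B,7.00) ∩ circle(D,10.00): a=-1.0697, h=6.9178
θ=15°:   candidates: C₊=(2.7099,7.7739) cross=42.554; C₋=(0.9635,-5.9510) cross=-42.554
θ=15°:   branch - wants cross < 0 → take C=(0.9635,-5.9510) (cross=-42.554)
θ=15°: ex = (C−B)/|BC| = (-0.2763,-0.9611); ey = (0.9611,-0.2763)
θ=15°: P = B + -2.80·ex + 1.23·ey = (4.8536,3.1275)
θ=60°: B = A + 3.00·(cos60°, sin60°) = (1.5000, 2.5981)
θ=60°: |BD| = 7.9373
θ=60°: circle(B,7.00) ∩ circle(D,10.00): a=0.7559, h=6.9591
θ=60°:   candidates: C₊=(4.4922,8.9263) cross=55.236; C₋=(-0.0636,-4.2251) cross=-55.236
θ=60°:   branch - wants cross < 0 → take C=(-0.0636,-4.2251) (cross=-55.236)
θ=60°: ex = (C−B)/|BC| = (-0.2234,-0.9747); ey = (0.9747,-0.2234)
θ=60°: P = B + -2.80·ex + 1.23·ey = (3.3244,5.0526)
θ=66°: B = A + 3.00·(cos66°, sin66°) = (1.2202, 2.7406)
θ=66°: |BD| = 8.2484
θ=66°: circle(B,7.00) ∩ circle(D,10.00): a=1.0327, h=6.9234
θ=66°:   candidates: C₊=(4.4946,8.9276) cross=57.107; C₋=(-0.1062,-4.1326) cross=-57.107
θ=66°:   branch - wants cross < 0 → take C=(-0.1062,-4.1326) (cross=-57.107)
θ=66°: ex = (C−B)/|BC| = (-0.1895,-0.9819); ey = (0.9819,-0.1895)
θ=66°: P = B + -2.80·ex + 1.23·ey = (2.9585,5.2569)
θ=115°: B = A + 3.00·(cos115°, sin115°) = (-1.2679, 2.7189)
θ=115°: |BD| = 10.6217
θ=115°: circle(B,7.00) ∩ circle(D,10.00): a=2.9101, h=6.3664
θ=115°:   candidates: C₊=(3.1750,8.1283) cross=67.622; C₋=(-0.0843,-4.1803) cross=-67.622
θ=115°:   branch - wants cross < 0 → take C=(-0.0843,-4.1803) (cross=-67.622)
θ=115°: ex = (C−B)/|BC| = (0.1691,-0.9856); ey = (0.9856,0.1691)
θ=115°: P = B + -2.80·ex + 1.23·ey = (-0.5290,5.6866)

θ=15°: 4.85 3.13
θ=60°: 3.32 5.05
θ=66°: 2.96 5.26
θ=115°: -0.53 5.69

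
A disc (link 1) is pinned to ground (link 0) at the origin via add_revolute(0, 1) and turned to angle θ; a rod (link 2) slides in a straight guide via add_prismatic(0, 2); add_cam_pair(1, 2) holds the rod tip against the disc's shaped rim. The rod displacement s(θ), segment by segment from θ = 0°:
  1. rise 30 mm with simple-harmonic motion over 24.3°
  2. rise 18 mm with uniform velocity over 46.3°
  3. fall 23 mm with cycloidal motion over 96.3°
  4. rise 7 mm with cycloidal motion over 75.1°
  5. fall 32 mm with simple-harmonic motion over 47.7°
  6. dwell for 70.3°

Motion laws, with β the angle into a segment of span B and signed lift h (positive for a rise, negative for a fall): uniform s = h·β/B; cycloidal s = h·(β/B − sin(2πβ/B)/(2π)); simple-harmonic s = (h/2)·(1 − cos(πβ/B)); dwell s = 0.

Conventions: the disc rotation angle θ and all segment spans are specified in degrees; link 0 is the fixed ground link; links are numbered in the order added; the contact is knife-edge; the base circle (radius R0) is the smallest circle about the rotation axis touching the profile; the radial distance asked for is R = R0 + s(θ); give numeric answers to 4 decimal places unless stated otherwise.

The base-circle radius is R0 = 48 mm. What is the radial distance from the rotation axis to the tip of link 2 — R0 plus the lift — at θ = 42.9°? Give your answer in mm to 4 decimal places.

segment 1 (0° to 24.3°, simple-harmonic, h = 30) is passed completely: s = 0.0000 + (30) = 30.0000
θ = 42.9° falls in segment 2 (24.3° to 70.6°, uniform, h = 18): β = 42.9 − 24.3 = 18.6°, B = 46.3°; Δs = 18·18.6/46.3 = 7.2311; s = 30.0000 + 7.2311 = 37.2311
R = R0 + s = 48 + 37.2311 = 85.2311

85.2311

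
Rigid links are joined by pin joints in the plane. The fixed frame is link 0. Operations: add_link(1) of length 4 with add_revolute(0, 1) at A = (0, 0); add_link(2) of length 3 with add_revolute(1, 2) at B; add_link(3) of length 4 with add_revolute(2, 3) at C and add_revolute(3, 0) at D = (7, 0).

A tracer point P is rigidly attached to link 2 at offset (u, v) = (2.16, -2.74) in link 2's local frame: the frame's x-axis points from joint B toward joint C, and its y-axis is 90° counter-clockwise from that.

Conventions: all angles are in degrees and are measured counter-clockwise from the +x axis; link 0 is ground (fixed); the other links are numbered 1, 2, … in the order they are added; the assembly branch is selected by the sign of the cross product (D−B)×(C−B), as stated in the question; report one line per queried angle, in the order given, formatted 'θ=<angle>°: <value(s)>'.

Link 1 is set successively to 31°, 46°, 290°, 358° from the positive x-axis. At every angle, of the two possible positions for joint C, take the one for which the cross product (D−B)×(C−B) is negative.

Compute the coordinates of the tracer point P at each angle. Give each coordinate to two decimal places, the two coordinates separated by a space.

A=(0,0), D=(7.00,0)
θ=31°: B = A + 4.00·(cos31°, sin31°) = (3.4287, 2.0602)
θ=31°: |BD| = 4.1229
θ=31°: circle(B,3.00) ∩ circle(D,4.00): a=1.2126, h=2.7440
θ=31°:   candidates: C₊=(5.8501,3.8312) cross=11.313; C₋=(3.1079,-0.9226) cross=-11.313
θ=31°:   branch - wants cross < 0 → take C=(3.1079,-0.9226) (cross=-11.313)
θ=31°: ex = (C−B)/|BC| = (-0.1069,-0.9943); ey = (0.9943,-0.1069)
θ=31°: P = B + 2.16·ex + -2.74·ey = (0.4734,0.2055)
θ=46°: B = A + 4.00·(cos46°, sin46°) = (2.7786, 2.8774)
θ=46°: |BD| = 5.1087
θ=46°: circle(B,3.00) ∩ circle(D,4.00): a=1.8693, h=2.3465
θ=46°:   candidates: C₊=(5.6448,3.7634) cross=11.987; C₋=(3.0016,-0.1143) cross=-11.987
θ=46°:   branch - wants cross < 0 → take C=(3.0016,-0.1143) (cross=-11.987)
θ=46°: ex = (C−B)/|BC| = (0.0743,-0.9972); ey = (0.9972,0.0743)
θ=46°: P = B + 2.16·ex + -2.74·ey = (0.2068,0.5197)
θ=290°: B = A + 4.00·(cos290°, sin290°) = (1.3681, -3.7588)
θ=290°: |BD| = 6.7710
θ=290°: circle(B,3.00) ∩ circle(D,4.00): a=2.8686, h=0.8781
θ=290°:   candidates: C₊=(3.2666,-1.4359) cross=5.946; C₋=(4.2416,-2.8967) cross=-5.946
θ=290°:   branch - wants cross < 0 → take C=(4.2416,-2.8967) (cross=-5.946)
θ=290°: ex = (C−B)/|BC| = (0.9578,0.2873); ey = (-0.2873,0.9578)
θ=290°: P = B + 2.16·ex + -2.74·ey = (4.2243,-5.7625)
θ=358°: B = A + 4.00·(cos358°, sin358°) = (3.9976, -0.1396)
θ=358°: |BD| = 3.0057
θ=358°: circle(B,3.00) ∩ circle(D,4.00): a=0.3384, h=2.9809
θ=358°:   candidates: C₊=(4.1971,2.8538) cross=8.959; C₋=(4.4740,-3.1015) cross=-8.959
θ=358°:   branch - wants cross < 0 → take C=(4.4740,-3.1015) (cross=-8.959)
θ=358°: ex = (C−B)/|BC| = (0.1588,-0.9873); ey = (0.9873,0.1588)
θ=358°: P = B + 2.16·ex + -2.74·ey = (1.6354,-2.7073)

θ=31°: 0.47 0.21
θ=46°: 0.21 0.52
θ=290°: 4.22 -5.76
θ=358°: 1.64 -2.71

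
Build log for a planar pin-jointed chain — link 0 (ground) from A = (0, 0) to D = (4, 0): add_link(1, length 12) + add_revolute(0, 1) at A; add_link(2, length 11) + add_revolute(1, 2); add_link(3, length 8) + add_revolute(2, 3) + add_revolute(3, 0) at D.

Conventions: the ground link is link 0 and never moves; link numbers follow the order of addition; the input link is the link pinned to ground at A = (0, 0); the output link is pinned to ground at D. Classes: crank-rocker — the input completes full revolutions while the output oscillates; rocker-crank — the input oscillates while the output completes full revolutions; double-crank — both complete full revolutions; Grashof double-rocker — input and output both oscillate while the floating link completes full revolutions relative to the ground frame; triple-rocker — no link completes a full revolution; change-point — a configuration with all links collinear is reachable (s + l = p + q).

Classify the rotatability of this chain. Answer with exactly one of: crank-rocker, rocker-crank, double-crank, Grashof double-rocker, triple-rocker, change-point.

lengths: ground=4, input=12, coupler=11, output=8
sorted: s=4 (shortest), l=12 (longest), p+q=19
s + l = 16 vs p + q = 19
s + l < p + q (Grashof) with shortest = ground link → double-crank

double-crank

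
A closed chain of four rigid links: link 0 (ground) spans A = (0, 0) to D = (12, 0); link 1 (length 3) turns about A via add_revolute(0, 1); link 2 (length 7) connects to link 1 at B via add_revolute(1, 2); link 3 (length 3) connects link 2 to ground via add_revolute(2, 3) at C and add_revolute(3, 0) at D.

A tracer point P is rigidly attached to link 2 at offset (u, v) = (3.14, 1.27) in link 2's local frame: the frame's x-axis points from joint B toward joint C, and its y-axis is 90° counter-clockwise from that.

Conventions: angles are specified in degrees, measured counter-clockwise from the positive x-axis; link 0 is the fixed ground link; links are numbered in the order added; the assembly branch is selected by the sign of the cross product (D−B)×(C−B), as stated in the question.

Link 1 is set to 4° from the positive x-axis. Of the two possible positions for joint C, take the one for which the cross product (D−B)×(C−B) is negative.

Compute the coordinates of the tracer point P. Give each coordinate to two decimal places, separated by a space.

A=(0,0), D=(12.00,0)
B = A + 3.00·(cos4°, sin4°) = (2.9927, 0.2093)
|BD| = 9.0097
circle(B,7.00) ∩ circle(D,3.00): a=6.7247, h=1.9438
  candidates: C₊=(9.7607,1.9964) cross=17.514; C₋=(9.6704,-1.8903) cross=-17.514
  branch - wants cross < 0 → take C=(9.6704,-1.8903) (cross=-17.514)
ex = (C−B)/|BC| = (0.9540,-0.2999); ey = (0.2999,0.9540)
P = B + 3.14·ex + 1.27·ey = (6.3690,0.4790)

6.37 0.48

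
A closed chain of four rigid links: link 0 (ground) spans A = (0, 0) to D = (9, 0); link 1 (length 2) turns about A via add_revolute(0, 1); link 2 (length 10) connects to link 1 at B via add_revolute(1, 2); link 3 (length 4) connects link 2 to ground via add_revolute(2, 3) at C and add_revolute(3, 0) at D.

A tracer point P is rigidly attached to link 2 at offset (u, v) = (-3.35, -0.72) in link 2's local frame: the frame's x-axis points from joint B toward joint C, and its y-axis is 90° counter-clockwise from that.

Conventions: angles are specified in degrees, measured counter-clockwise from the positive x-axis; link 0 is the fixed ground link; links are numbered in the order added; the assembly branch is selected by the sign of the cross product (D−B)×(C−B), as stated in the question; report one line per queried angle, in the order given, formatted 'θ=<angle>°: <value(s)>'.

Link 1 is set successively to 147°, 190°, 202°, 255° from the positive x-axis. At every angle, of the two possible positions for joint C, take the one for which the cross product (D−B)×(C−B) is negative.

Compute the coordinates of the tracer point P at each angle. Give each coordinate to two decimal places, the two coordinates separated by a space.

A=(0,0), D=(9.00,0)
θ=147°: B = A + 2.00·(cos147°, sin147°) = (-1.6773, 1.0893)
θ=147°: |BD| = 10.7328
θ=147°: circle(B,10.00) ∩ circle(D,4.00): a=9.2796, h=3.7267
θ=147°:   candidates: C₊=(7.9326,3.8550) cross=39.998; C₋=(7.1761,-3.5600) cross=-39.998
θ=147°:   branch - wants cross < 0 → take C=(7.1761,-3.5600) (cross=-39.998)
θ=147°: ex = (C−B)/|BC| = (0.8853,-0.4649); ey = (0.4649,0.8853)
θ=147°: P = B + -3.35·ex + -0.72·ey = (-4.9780,2.0093)
θ=190°: B = A + 2.00·(cos190°, sin190°) = (-1.9696, -0.3473)
θ=190°: |BD| = 10.9751
θ=190°: circle(B,10.00) ∩ circle(D,4.00): a=9.3144, h=3.6390
θ=190°:   candidates: C₊=(7.2250,3.5846) cross=39.938; C₋=(7.4553,-3.6897) cross=-39.938
θ=190°:   branch - wants cross < 0 → take C=(7.4553,-3.6897) (cross=-39.938)
θ=190°: ex = (C−B)/|BC| = (0.9425,-0.3342); ey = (0.3342,0.9425)
θ=190°: P = B + -3.35·ex + -0.72·ey = (-5.3676,0.0938)
θ=202°: B = A + 2.00·(cos202°, sin202°) = (-1.8544, -0.7492)
θ=202°: |BD| = 10.8802
θ=202°: circle(B,10.00) ∩ circle(D,4.00): a=9.3003, h=3.6748
θ=202°:   candidates: C₊=(7.1708,3.5573) cross=39.982; C₋=(7.6769,-3.7748) cross=-39.982
θ=202°:   branch - wants cross < 0 → take C=(7.6769,-3.7748) (cross=-39.982)
θ=202°: ex = (C−B)/|BC| = (0.9531,-0.3026); ey = (0.3026,0.9531)
θ=202°: P = B + -3.35·ex + -0.72·ey = (-5.2652,-0.4219)
θ=255°: B = A + 2.00·(cos255°, sin255°) = (-0.5176, -1.9319)
θ=255°: |BD| = 9.7117
θ=255°: circle(B,10.00) ∩ circle(D,4.00): a=9.1805, h=3.9646
θ=255°:   candidates: C₊=(7.6908,3.7797) cross=38.503; C₋=(9.2681,-3.9910) cross=-38.503
θ=255°:   branch - wants cross < 0 → take C=(9.2681,-3.9910) (cross=-38.503)
θ=255°: ex = (C−B)/|BC| = (0.9786,-0.2059); ey = (0.2059,0.9786)
θ=255°: P = B + -3.35·ex + -0.72·ey = (-3.9441,-1.9466)

θ=147°: -4.98 2.01
θ=190°: -5.37 0.09
θ=202°: -5.27 -0.42
θ=255°: -3.94 -1.95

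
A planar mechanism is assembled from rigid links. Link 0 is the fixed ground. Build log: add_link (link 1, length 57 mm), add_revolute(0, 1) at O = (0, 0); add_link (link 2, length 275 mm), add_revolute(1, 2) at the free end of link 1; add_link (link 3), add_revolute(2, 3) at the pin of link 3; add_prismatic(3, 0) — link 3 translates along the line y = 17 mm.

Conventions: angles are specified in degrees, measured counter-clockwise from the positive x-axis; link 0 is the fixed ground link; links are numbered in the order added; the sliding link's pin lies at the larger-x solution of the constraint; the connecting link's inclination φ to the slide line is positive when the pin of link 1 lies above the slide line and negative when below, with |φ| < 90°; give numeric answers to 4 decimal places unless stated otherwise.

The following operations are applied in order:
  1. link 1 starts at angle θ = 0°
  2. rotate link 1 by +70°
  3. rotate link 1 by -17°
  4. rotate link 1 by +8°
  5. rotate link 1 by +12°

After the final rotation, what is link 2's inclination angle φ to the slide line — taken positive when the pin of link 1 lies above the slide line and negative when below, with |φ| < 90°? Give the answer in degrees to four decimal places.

geometry: r = 57 mm, L = 275 mm, e = 17 mm; θ starts at 0°
rotate link 1 by +70°: θ ← 0° +70° = 70°
rotate link 1 by -17°: θ ← 70° -17° = 53°
rotate link 1 by +8°: θ ← 53° +8° = 61°
rotate link 1 by +12°: θ ← 61° +12° = 73°
h = r sin θ − e = 54.509371 − 17 = 37.509371
sin φ = h / L = 37.509371 / 275 = 0.13639771
φ = arcsin(0.13639771) = 7.839451°

7.8395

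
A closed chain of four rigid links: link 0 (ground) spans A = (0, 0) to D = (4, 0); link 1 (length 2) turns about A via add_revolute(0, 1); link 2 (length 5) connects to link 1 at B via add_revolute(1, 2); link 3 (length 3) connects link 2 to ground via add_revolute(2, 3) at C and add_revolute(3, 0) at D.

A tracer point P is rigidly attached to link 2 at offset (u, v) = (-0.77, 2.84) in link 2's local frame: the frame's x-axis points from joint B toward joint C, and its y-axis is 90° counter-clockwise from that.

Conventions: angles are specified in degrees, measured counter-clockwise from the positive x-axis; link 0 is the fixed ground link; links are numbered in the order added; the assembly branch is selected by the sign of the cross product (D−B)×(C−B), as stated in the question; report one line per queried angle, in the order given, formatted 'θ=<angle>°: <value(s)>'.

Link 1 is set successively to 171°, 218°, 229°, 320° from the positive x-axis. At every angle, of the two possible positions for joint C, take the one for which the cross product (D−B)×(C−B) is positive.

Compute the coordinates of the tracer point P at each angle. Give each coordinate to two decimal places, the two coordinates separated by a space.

A=(0,0), D=(4.00,0)
θ=171°: B = A + 2.00·(cos171°, sin171°) = (-1.9754, 0.3129)
θ=171°: |BD| = 5.9836
θ=171°: circle(B,5.00) ∩ circle(D,3.00): a=4.3288, h=2.5023
θ=171°:   candidates: C₊=(2.4783,2.5854) cross=14.973; C₋=(2.2166,-2.4124) cross=-14.973
θ=171°:   branch + wants cross > 0 → take C=(2.4783,2.5854) (cross=14.973)
θ=171°: ex = (C−B)/|BC| = (0.8907,0.4545); ey = (-0.4545,0.8907)
θ=171°: P = B + -0.77·ex + 2.84·ey = (-3.9521,2.4926)
θ=218°: B = A + 2.00·(cos218°, sin218°) = (-1.5760, -1.2313)
θ=218°: |BD| = 5.7104
θ=218°: circle(B,5.00) ∩ circle(D,3.00): a=4.2561, h=2.6240
θ=218°:   candidates: C₊=(2.0142,2.2487) cross=14.984; C₋=(3.1458,-2.8758) cross=-14.984
θ=218°:   branch + wants cross > 0 → take C=(2.0142,2.2487) (cross=14.984)
θ=218°: ex = (C−B)/|BC| = (0.7180,0.6960); ey = (-0.6960,0.7180)
θ=218°: P = B + -0.77·ex + 2.84·ey = (-4.1056,0.2720)
θ=229°: B = A + 2.00·(cos229°, sin229°) = (-1.3121, -1.5094)
θ=229°: |BD| = 5.5224
θ=229°: circle(B,5.00) ∩ circle(D,3.00): a=4.2098, h=2.6976
θ=229°:   candidates: C₊=(2.0001,2.2361) cross=14.897; C₋=(3.4748,-2.9537) cross=-14.897
θ=229°:   branch + wants cross > 0 → take C=(2.0001,2.2361) (cross=14.897)
θ=229°: ex = (C−B)/|BC| = (0.6624,0.7491); ey = (-0.7491,0.6624)
θ=229°: P = B + -0.77·ex + 2.84·ey = (-3.9497,-0.2049)
θ=320°: B = A + 2.00·(cos320°, sin320°) = (1.5321, -1.2856)
θ=320°: |BD| = 2.7827
θ=320°: circle(B,5.00) ∩ circle(D,3.00): a=4.2663, h=2.6075
θ=320°:   candidates: C₊=(4.1111,2.9979) cross=7.256; C₋=(6.5204,-1.6271) cross=-7.256
θ=320°:   branch + wants cross > 0 → take C=(4.1111,2.9979) (cross=7.256)
θ=320°: ex = (C−B)/|BC| = (0.5158,0.8567); ey = (-0.8567,0.5158)
θ=320°: P = B + -0.77·ex + 2.84·ey = (-1.2981,-0.4803)

θ=171°: -3.95 2.49
θ=218°: -4.11 0.27
θ=229°: -3.95 -0.20
θ=320°: -1.30 -0.48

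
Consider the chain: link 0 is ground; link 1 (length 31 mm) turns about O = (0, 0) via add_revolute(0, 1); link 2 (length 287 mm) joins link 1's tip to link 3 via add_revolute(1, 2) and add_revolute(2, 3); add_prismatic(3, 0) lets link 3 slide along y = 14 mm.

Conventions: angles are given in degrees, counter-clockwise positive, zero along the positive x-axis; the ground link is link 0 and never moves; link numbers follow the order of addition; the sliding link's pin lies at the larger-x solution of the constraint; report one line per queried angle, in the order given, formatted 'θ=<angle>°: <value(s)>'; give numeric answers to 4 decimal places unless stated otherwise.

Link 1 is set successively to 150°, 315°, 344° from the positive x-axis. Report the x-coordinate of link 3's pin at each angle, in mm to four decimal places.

geometry: r = 31 mm, L = 287 mm, e = 14 mm
θ=150°: crank pin P = (r cos θ, r sin θ) = (-26.846788, 15.500000)
θ=150°: h = r sin θ − e = 15.500000 − 14 = 1.500000
θ=150°: x = r cos θ + √(L² − h²) = -26.846788 + 286.996080 = 260.149293
θ=315°: crank pin P = (r cos θ, r sin θ) = (21.920310, -21.920310)
θ=315°: h = r sin θ − e = -21.920310 − 14 = -35.920310
θ=315°: x = r cos θ + √(L² − h²) = 21.920310 + 284.743273 = 306.663583
θ=344°: crank pin P = (r cos θ, r sin θ) = (29.799113, -8.544758)
θ=344°: h = r sin θ − e = -8.544758 − 14 = -22.544758
θ=344°: x = r cos θ + √(L² − h²) = 29.799113 + 286.113149 = 315.912261

θ=150°: 260.1493
θ=315°: 306.6636
θ=344°: 315.9123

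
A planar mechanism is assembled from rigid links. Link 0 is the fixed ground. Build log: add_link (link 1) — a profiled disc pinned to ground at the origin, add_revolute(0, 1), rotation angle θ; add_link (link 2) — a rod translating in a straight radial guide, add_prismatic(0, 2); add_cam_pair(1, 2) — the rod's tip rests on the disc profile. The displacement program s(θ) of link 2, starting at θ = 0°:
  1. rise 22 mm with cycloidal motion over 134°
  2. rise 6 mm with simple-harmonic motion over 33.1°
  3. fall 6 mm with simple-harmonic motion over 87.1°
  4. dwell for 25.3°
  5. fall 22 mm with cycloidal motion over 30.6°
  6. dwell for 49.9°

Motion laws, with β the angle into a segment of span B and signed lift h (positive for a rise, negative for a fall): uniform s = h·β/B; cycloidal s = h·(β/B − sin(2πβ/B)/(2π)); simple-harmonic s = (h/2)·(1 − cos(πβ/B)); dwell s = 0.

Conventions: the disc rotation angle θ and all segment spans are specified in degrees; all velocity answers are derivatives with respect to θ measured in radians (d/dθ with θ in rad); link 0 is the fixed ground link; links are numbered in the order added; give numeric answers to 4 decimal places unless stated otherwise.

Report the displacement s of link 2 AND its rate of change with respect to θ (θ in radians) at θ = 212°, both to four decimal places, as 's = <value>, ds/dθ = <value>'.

seg 1 [0°–134°] cycloidal, h=22: full span → s += 22 → s = 22.0000
seg 2 [134°–167.1°] simple-harmonic, h=6: full span → s += 6 → s = 28.0000
seg 3 [167.1°–254.2°] simple-harmonic, h=-6: θ=212° here. β=44.9, B=87.1. -6/2·(1 − cos(π·0.5155)) = -3.1460 → s = 24.8540
velocity in seg [167.1°–254.2°] (simple-harmonic), θ in radians: β = 44.9° = 0.7837 rad, B = 87.1° = 1.5202 rad; ds/dθ = (πh/(2B)) sin(πβ/B) = (π·(-6)/(2·1.5202)) sin(π·0.5155) = -6.192422 mm/rad

s = 24.8540, ds/dθ = -6.1924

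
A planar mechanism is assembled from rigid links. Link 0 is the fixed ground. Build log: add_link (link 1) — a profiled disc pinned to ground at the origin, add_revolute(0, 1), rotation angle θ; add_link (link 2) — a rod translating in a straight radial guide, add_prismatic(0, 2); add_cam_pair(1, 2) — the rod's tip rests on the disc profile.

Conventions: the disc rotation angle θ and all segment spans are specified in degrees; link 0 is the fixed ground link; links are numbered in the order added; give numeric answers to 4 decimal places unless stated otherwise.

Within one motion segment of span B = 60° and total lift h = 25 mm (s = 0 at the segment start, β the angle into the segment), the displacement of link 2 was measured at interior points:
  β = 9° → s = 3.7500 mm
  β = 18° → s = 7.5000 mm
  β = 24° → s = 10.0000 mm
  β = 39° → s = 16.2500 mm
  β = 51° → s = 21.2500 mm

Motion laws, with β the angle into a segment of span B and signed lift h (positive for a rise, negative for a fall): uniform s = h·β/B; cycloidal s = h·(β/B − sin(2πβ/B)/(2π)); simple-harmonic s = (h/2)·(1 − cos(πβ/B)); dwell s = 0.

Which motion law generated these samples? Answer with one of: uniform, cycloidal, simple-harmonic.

candidates at β/B = r: uniform s = h·r (linear in β); cycloidal s = h·(r − sin(2πr)/(2π)); simple-harmonic s = (h/2)(1 − cos(πr))
β=9°: printed 3.7500 | uniform 3.7500, cycloidal 0.5310, simple-harmonic 1.3624
β=18°: printed 7.5000 | uniform 7.5000, cycloidal 3.7159, simple-harmonic 5.1527
β=24°: printed 10.0000 | uniform 10.0000, cycloidal 7.6613, simple-harmonic 8.6373
β=39°: printed 16.2500 | uniform 16.2500, cycloidal 19.4690, simple-harmonic 18.1749
β=51°: printed 21.2500 | uniform 21.2500, cycloidal 24.4690, simple-harmonic 23.6376
only one law matches every sample → uniform

uniform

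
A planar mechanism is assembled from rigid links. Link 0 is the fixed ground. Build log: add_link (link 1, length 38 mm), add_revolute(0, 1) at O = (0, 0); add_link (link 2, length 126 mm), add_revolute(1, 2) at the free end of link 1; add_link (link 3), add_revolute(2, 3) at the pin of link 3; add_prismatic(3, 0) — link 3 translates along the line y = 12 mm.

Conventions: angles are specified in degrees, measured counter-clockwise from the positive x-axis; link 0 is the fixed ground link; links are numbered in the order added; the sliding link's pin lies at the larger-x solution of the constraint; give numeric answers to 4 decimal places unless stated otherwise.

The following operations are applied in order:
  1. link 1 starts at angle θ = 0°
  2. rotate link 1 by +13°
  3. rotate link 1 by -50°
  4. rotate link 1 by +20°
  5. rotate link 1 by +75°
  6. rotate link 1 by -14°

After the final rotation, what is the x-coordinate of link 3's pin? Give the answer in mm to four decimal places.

geometry: r = 38 mm, L = 126 mm, e = 12 mm; θ starts at 0°
rotate link 1 by +13°: θ ← 0° +13° = 13°
rotate link 1 by -50°: θ ← 13° -50° = -37°
rotate link 1 by +20°: θ ← -37° +20° = -17°
rotate link 1 by +75°: θ ← -17° +75° = 58°
rotate link 1 by -14°: θ ← 58° -14° = 44°
crank pin P = (r cos θ, r sin θ) = (27.334912, 26.397018)
h = r sin θ − e = 26.397018 − 12 = 14.397018
x = r cos θ + √(L² − h²) = 27.334912 + 125.174781 = 152.509694

152.5097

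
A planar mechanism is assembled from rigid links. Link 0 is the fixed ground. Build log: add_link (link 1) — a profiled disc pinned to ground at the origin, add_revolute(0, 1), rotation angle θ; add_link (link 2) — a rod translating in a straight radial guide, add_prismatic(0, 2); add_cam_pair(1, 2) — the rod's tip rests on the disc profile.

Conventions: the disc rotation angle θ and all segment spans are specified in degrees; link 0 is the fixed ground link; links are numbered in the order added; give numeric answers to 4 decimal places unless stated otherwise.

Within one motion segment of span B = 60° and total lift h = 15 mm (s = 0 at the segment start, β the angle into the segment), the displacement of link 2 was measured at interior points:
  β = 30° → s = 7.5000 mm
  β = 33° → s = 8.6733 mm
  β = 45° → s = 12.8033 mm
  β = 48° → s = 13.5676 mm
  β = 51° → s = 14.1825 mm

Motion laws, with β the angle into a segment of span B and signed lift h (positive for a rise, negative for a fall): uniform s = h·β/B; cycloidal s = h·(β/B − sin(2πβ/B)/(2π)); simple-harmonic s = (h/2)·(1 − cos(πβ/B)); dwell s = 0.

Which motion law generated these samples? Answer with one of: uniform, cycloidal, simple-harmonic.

candidates at β/B = r: uniform s = h·r (linear in β); cycloidal s = h·(r − sin(2πr)/(2π)); simple-harmonic s = (h/2)(1 − cos(πr))
β=30°: printed 7.5000 | uniform 7.5000, cycloidal 7.5000, simple-harmonic 7.5000
β=33°: printed 8.6733 | uniform 8.2500, cycloidal 8.9877, simple-harmonic 8.6733
β=45°: printed 12.8033 | uniform 11.2500, cycloidal 13.6373, simple-harmonic 12.8033
β=48°: printed 13.5676 | uniform 12.0000, cycloidal 14.2705, simple-harmonic 13.5676
β=51°: printed 14.1825 | uniform 12.7500, cycloidal 14.6814, simple-harmonic 14.1825
only one law matches every sample → simple-harmonic

simple-harmonic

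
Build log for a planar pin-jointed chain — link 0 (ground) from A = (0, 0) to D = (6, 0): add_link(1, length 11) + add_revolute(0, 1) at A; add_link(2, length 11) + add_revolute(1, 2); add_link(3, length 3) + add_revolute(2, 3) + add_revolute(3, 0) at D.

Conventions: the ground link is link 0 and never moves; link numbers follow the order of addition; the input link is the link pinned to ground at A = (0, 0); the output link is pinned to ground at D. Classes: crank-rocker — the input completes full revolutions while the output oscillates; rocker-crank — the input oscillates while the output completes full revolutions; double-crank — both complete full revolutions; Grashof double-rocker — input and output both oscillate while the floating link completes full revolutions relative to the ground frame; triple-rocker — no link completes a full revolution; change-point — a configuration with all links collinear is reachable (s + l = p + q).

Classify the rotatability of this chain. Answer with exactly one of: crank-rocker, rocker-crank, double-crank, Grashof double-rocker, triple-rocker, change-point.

lengths: ground=6, input=11, coupler=11, output=3
sorted: s=3 (shortest), l=11 (longest), p+q=17
s + l = 14 vs p + q = 17
s + l < p + q (Grashof) with shortest = output link → rocker-crank

rocker-crank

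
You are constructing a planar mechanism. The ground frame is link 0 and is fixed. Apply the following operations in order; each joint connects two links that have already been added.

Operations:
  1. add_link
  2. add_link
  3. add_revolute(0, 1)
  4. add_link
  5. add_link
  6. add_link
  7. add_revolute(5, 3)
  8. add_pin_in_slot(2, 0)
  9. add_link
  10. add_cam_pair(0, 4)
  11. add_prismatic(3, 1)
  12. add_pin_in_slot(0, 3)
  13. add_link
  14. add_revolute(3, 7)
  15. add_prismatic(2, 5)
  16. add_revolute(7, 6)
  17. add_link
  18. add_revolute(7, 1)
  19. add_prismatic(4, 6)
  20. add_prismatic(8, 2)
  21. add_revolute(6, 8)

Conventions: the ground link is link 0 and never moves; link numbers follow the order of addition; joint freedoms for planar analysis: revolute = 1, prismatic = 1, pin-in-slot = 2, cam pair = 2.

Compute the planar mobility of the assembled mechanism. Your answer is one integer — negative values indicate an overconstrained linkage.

ground; <1,0,0>
#1 <2,0,0>
#2 <3,0,0>
R:0↔1 J1 <3,1,0>
#3 <4,1,0>
#4 <5,1,0>
#5 <6,1,0>
R:5↔3 J1 <6,2,0>
PS:2↔0 J2 <6,2,1>
#6 <7,2,1>
C:0↔4 J2 <7,2,2>
P:3↔1 J1 <7,3,2>
PS:0↔3 J2 <7,3,3>
#7 <8,3,3>
R:3↔7 J1 <8,4,3>
P:2↔5 J1 <8,5,3>
R:7↔6 J1 <8,6,3>
#8 <9,6,3>
R:7↔1 J1 <9,7,3>
P:4↔6 J1 <9,8,3>
P:8↔2 J1 <9,9,3>
R:6↔8 J1 <9,10,3>
3×8 − 2×10 − 1×3 = 1

M = 1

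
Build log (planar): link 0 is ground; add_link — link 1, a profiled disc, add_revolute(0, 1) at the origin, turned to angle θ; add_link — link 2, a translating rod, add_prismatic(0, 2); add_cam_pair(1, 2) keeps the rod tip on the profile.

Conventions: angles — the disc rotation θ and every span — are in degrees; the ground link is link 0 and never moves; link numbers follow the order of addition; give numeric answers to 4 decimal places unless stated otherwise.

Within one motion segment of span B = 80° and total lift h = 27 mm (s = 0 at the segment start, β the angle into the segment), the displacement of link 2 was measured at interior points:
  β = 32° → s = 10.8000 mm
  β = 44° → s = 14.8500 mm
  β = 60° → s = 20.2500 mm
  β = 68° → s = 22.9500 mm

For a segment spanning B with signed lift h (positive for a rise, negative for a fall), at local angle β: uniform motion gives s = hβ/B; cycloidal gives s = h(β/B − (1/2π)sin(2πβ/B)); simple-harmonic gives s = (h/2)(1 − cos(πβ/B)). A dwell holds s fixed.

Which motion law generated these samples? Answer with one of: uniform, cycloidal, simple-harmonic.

candidates at β/B = r: uniform s = h·r (linear in β); cycloidal s = h·(r − sin(2πr)/(2π)); simple-harmonic s = (h/2)(1 − cos(πr))
β=32°: printed 10.8000 | uniform 10.8000, cycloidal 8.2742, simple-harmonic 9.3283
β=44°: printed 14.8500 | uniform 14.8500, cycloidal 16.1779, simple-harmonic 15.6119
β=60°: printed 20.2500 | uniform 20.2500, cycloidal 24.5472, simple-harmonic 23.0459
β=68°: printed 22.9500 | uniform 22.9500, cycloidal 26.4265, simple-harmonic 25.5286
only one law matches every sample → uniform

uniform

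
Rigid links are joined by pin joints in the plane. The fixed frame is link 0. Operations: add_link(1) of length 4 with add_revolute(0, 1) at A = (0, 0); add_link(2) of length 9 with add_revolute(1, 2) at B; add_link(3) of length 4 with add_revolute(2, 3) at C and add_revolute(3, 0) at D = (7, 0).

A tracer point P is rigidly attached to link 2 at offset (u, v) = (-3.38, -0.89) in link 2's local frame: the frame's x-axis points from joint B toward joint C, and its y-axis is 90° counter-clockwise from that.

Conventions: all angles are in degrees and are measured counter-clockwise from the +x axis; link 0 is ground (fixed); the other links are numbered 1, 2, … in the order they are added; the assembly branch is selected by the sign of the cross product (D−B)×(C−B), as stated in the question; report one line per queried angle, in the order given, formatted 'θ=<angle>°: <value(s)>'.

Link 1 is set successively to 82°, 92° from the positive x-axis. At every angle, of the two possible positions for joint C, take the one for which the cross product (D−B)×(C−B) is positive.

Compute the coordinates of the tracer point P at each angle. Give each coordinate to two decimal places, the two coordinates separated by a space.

A=(0,0), D=(7.00,0)
θ=82°: B = A + 4.00·(cos82°, sin82°) = (0.5567, 3.9611)
θ=82°: |BD| = 7.5635
θ=82°: circle(B,9.00) ∩ circle(D,4.00): a=8.0787, h=3.9667
θ=82°:   candidates: C₊=(9.5163,3.1094) cross=30.002; C₋=(5.3615,-3.6490) cross=-30.002
θ=82°:   branch + wants cross > 0 → take C=(9.5163,3.1094) (cross=30.002)
θ=82°: ex = (C−B)/|BC| = (0.9955,-0.0946); ey = (0.0946,0.9955)
θ=82°: P = B + -3.38·ex + -0.89·ey = (-2.8924,3.3949)
θ=92°: B = A + 4.00·(cos92°, sin92°) = (-0.1396, 3.9976)
θ=92°: |BD| = 8.1826
θ=92°: circle(B,9.00) ∩ circle(D,4.00): a=8.0631, h=3.9982
θ=92°:   candidates: C₊=(8.8491,3.5469) cross=32.716; C₋=(4.9425,-3.4303) cross=-32.716
θ=92°:   branch + wants cross > 0 → take C=(8.8491,3.5469) (cross=32.716)
θ=92°: ex = (C−B)/|BC| = (0.9987,-0.0501); ey = (0.0501,0.9987)
θ=92°: P = B + -3.38·ex + -0.89·ey = (-3.5599,3.2779)

θ=82°: -2.89 3.39
θ=92°: -3.56 3.28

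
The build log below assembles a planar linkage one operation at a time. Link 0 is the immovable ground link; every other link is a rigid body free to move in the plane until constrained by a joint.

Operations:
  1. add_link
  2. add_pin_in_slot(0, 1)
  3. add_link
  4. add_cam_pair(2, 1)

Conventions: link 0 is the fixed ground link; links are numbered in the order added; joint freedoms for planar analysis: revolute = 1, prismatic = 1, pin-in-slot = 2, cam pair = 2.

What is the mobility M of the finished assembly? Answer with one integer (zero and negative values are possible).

link 0 = ground. State L|J1|J2 = 1|0|0
+link1  2|0|0
PS(0,1) f=2→J2  2|0|1
+link2  3|0|1
C(2,1) f=2→J2  3|0|2
M = 3(3−1)−2·0−2 = 6−0−2 = 4

M = 4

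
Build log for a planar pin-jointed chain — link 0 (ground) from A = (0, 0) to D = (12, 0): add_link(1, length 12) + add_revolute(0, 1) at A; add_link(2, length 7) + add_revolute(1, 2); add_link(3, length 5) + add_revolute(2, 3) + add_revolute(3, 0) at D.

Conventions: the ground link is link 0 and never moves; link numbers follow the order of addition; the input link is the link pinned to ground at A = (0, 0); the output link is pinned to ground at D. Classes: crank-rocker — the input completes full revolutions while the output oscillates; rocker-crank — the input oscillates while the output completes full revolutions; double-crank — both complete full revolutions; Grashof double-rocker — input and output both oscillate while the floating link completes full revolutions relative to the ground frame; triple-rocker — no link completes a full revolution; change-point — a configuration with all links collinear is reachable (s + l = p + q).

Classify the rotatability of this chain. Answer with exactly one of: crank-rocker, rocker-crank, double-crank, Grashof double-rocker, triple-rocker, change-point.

lengths: ground=12, input=12, coupler=7, output=5
sorted: s=5 (shortest), l=12 (longest), p+q=19
s + l = 17 vs p + q = 19
s + l < p + q (Grashof) with shortest = output link → rocker-crank

rocker-crank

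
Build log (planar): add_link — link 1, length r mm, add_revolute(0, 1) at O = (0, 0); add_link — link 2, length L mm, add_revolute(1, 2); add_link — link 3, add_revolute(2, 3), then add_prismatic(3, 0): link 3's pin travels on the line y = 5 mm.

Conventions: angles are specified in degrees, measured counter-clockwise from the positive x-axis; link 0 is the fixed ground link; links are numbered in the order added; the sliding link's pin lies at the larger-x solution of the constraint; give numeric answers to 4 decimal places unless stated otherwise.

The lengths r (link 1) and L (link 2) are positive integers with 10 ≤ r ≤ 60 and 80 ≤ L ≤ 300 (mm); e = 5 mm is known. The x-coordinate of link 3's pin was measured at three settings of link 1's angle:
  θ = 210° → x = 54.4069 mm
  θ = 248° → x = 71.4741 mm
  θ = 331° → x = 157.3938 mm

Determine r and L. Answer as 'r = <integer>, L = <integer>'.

constraint per measurement: (x − r cos θ)² + (r sin θ − e)² = L²
subtracting the θ₁ and θ₂ equations cancels the r² and L² terms:
r = (x₁² − x₂²) / (2[(x₁cos θ₁ + e sin θ₁) − (x₂cos θ₂ + e sin θ₂)]) = 58.9997 → r = 59
L² = (x₁ − r cos θ₁)² + (r sin θ₁ − e)² = 12321.0062 → L = 111.0000 → L = 111
check at θ₃=331°: x = 157.3938 (printed 157.3938) ✓

r = 59, L = 111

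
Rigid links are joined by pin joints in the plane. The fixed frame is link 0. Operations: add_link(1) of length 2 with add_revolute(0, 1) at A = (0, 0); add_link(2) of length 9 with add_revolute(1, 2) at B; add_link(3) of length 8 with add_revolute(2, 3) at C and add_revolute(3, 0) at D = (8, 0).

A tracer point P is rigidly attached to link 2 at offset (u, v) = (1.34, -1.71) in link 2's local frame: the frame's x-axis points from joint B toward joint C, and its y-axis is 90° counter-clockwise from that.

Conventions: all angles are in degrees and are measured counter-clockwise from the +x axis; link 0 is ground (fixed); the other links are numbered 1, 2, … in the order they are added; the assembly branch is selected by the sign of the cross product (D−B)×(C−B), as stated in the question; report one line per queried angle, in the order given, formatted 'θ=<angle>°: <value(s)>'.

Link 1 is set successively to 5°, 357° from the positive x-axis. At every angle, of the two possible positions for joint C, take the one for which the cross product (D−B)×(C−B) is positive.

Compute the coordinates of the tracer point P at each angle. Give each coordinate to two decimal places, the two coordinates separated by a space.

A=(0,0), D=(8.00,0)
θ=5°: B = A + 2.00·(cos5°, sin5°) = (1.9924, 0.1743)
θ=5°: |BD| = 6.0101
θ=5°: circle(B,9.00) ∩ circle(D,8.00): a=4.4193, h=7.8402
θ=5°:   candidates: C₊=(6.6373,7.8831) cross=47.121; C₋=(6.1825,-7.7908) cross=-47.121
θ=5°:   branch + wants cross > 0 → take C=(6.6373,7.8831) (cross=47.121)
θ=5°: ex = (C−B)/|BC| = (0.5161,0.8565); ey = (-0.8565,0.5161)
θ=5°: P = B + 1.34·ex + -1.71·ey = (4.1486,0.4395)
θ=357°: B = A + 2.00·(cos357°, sin357°) = (1.9973, -0.1047)
θ=357°: |BD| = 6.0037
θ=357°: circle(B,9.00) ∩ circle(D,8.00): a=4.4176, h=7.8412
θ=357°:   candidates: C₊=(6.2775,7.8124) cross=47.076; C₋=(6.5509,-7.8677) cross=-47.076
θ=357°:   branch + wants cross > 0 → take C=(6.2775,7.8124) (cross=47.076)
θ=357°: ex = (C−B)/|BC| = (0.4756,0.8797); ey = (-0.8797,0.4756)
θ=357°: P = B + 1.34·ex + -1.71·ey = (4.1388,0.2608)

θ=5°: 4.15 0.44
θ=357°: 4.14 0.26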